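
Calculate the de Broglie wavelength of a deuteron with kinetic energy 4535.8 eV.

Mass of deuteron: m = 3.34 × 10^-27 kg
3.01 × 10^-13 m

Using λ = h/√(2mKE):

First convert KE to Joules: KE = 4535.8 eV = 7.267 × 10^-16 J

λ = h/√(2mKE)
λ = (6.626 × 10^-34 J·s) / √(2 × 3.34 × 10^-27 kg × 7.267 × 10^-16 J)
λ = 3.01 × 10^-13 m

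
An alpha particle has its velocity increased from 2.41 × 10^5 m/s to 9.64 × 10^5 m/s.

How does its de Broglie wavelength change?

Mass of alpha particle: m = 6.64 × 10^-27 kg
The wavelength decreases by a factor of 4.

Using λ = h/(mv):

Initial wavelength: λ₁ = h/(mv₁) = 4.14 × 10^-13 m
Final wavelength: λ₂ = h/(mv₂) = 1.04 × 10^-13 m

Since λ ∝ 1/v, when velocity increases by a factor of 4, the wavelength decreases by a factor of 4.

λ₂/λ₁ = v₁/v₂ = 1/4

The wavelength decreases by a factor of 4.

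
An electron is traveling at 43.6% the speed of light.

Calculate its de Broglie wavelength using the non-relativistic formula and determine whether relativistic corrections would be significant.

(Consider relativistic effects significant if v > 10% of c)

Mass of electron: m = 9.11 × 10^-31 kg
Yes, relativistic corrections are needed.

Using the non-relativistic de Broglie formula λ = h/(mv):

v = 43.6% × c = 1.307 × 10^8 m/s

λ = h/(mv)
λ = (6.626 × 10^-34 J·s) / (9.11 × 10^-31 kg × 1.307 × 10^8 m/s)
λ = 5.56 × 10^-12 m

Since v = 43.6% of c > 10% of c, relativistic corrections ARE significant and the actual wavelength would differ from this non-relativistic estimate.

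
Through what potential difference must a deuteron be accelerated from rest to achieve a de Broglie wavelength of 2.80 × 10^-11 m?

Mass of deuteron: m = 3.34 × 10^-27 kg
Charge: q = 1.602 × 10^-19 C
5.23 × 10^-1 V

From λ = h/√(2mqV), we solve for V:

λ² = h²/(2mqV)
V = h²/(2mqλ²)
V = (6.626 × 10^-34 J·s)² / (2 × 3.34 × 10^-27 kg × 1.602 × 10^-19 C × (2.80 × 10^-11 m)²)
V = 5.23 × 10^-1 V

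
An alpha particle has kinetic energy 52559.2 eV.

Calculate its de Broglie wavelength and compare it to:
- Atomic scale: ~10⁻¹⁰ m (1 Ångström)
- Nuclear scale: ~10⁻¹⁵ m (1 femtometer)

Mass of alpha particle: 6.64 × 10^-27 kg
λ = 6.27 × 10^-14 m, which is between nuclear and atomic scales.

Using λ = h/√(2mKE):

KE = 52559.2 eV = 8.421 × 10^-15 J

λ = h/√(2mKE)
λ = (6.626 × 10^-34 J·s) / √(2 × 6.64 × 10^-27 kg × 8.421 × 10^-15 J)
λ = 6.27 × 10^-14 m

Comparison:
- Atomic scale (10⁻¹⁰ m): λ is 0.00063× this size
- Nuclear scale (10⁻¹⁵ m): λ is 63× this size

The wavelength is between nuclear and atomic scales.

This wavelength is appropriate for probing atomic structure but too large for nuclear physics experiments.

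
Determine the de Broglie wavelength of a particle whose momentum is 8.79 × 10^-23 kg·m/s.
7.54 × 10^-12 m

Using the de Broglie relation λ = h/p:

λ = h/p
λ = (6.626 × 10^-34 J·s) / (8.79 × 10^-23 kg·m/s)
λ = 7.54 × 10^-12 m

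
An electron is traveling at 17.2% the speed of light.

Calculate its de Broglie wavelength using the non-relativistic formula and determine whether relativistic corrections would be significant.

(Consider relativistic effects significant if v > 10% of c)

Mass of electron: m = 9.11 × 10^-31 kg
Yes, relativistic corrections are needed.

Using the non-relativistic de Broglie formula λ = h/(mv):

v = 17.2% × c = 5.156 × 10^7 m/s

λ = h/(mv)
λ = (6.626 × 10^-34 J·s) / (9.11 × 10^-31 kg × 5.156 × 10^7 m/s)
λ = 1.41 × 10^-11 m

Since v = 17.2% of c > 10% of c, relativistic corrections ARE significant and the actual wavelength would differ from this non-relativistic estimate.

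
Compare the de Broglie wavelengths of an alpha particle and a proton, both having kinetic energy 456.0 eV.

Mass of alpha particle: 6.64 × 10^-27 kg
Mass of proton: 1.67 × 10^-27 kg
The proton has the longer wavelength.

Using λ = h/√(2mKE):

For alpha particle: λ₁ = h/√(2m₁KE) = 6.73 × 10^-13 m
For proton: λ₂ = h/√(2m₂KE) = 1.34 × 10^-12 m

Since λ ∝ 1/√m at constant kinetic energy, the lighter particle has the longer wavelength.

The proton has the longer de Broglie wavelength.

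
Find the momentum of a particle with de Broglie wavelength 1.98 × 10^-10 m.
3.35 × 10^-24 kg·m/s

From the de Broglie relation λ = h/p, we solve for p:

p = h/λ
p = (6.626 × 10^-34 J·s) / (1.98 × 10^-10 m)
p = 3.35 × 10^-24 kg·m/s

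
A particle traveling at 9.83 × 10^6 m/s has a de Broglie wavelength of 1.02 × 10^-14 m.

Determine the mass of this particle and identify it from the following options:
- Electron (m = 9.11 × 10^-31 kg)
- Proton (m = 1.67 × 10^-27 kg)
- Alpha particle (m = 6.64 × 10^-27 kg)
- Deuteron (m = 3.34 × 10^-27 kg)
The particle is an alpha particle.

From λ = h/(mv), solve for mass:

m = h/(λv)
m = (6.626 × 10^-34 J·s) / (1.02 × 10^-14 m × 9.83 × 10^6 m/s)
m = 6.61 × 10^-27 kg

Comparing with the listed masses, this is closest to an alpha particle.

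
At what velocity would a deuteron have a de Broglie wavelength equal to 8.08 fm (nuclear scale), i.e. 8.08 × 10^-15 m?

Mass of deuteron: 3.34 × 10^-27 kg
2.46 × 10^7 m/s

From λ = h/(mv), solve for v:

v = h/(mλ)
v = (6.626 × 10^-34 J·s) / (3.34 × 10^-27 kg × 8.08 × 10^-15 m)
v = 2.46 × 10^7 m/s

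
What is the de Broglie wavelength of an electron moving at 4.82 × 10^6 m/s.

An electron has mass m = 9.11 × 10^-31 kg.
1.51 × 10^-10 m

Using the de Broglie relation λ = h/(mv):

λ = h/(mv)
λ = (6.626 × 10^-34 J·s) / (9.11 × 10^-31 kg × 4.82 × 10^6 m/s)
λ = 1.51 × 10^-10 m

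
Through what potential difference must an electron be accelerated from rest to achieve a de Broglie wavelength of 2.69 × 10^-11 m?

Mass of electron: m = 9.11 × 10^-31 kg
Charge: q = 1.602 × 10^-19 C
2.08 × 10^3 V

From λ = h/√(2mqV), we solve for V:

λ² = h²/(2mqV)
V = h²/(2mqλ²)
V = (6.626 × 10^-34 J·s)² / (2 × 9.11 × 10^-31 kg × 1.602 × 10^-19 C × (2.69 × 10^-11 m)²)
V = 2.08 × 10^3 V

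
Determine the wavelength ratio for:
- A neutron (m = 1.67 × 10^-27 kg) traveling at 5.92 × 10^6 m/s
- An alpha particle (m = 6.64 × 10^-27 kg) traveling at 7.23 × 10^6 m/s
λ₁/λ₂ = 4.86

Using λ = h/(mv):

λ₁ = h/(m₁v₁) = 6.70 × 10^-14 m
λ₂ = h/(m₂v₂) = 1.38 × 10^-14 m

Ratio λ₁/λ₂ = (m₂v₂)/(m₁v₁)
         = (6.64 × 10^-27 kg × 7.23 × 10^6 m/s) / (1.67 × 10^-27 kg × 5.92 × 10^6 m/s)
         = 4.86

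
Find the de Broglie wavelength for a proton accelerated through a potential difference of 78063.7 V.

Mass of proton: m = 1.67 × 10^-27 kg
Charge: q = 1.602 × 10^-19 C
1.03 × 10^-13 m

When a particle is accelerated through voltage V, it gains kinetic energy KE = qV.

The de Broglie wavelength is then λ = h/√(2mqV):

λ = h/√(2mqV)
λ = (6.626 × 10^-34 J·s) / √(2 × 1.67 × 10^-27 kg × 1.602 × 10^-19 C × 78063.7 V)
λ = 1.03 × 10^-13 m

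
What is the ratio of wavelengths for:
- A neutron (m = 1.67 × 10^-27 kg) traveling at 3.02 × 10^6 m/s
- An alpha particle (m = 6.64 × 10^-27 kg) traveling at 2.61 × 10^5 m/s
λ₁/λ₂ = 0.344

Using λ = h/(mv):

λ₁ = h/(m₁v₁) = 1.31 × 10^-13 m
λ₂ = h/(m₂v₂) = 3.82 × 10^-13 m

Ratio λ₁/λ₂ = (m₂v₂)/(m₁v₁)
         = (6.64 × 10^-27 kg × 2.61 × 10^5 m/s) / (1.67 × 10^-27 kg × 3.02 × 10^6 m/s)
         = 0.344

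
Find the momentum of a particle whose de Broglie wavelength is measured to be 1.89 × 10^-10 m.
3.51 × 10^-24 kg·m/s

From the de Broglie relation λ = h/p, we solve for p:

p = h/λ
p = (6.626 × 10^-34 J·s) / (1.89 × 10^-10 m)
p = 3.51 × 10^-24 kg·m/s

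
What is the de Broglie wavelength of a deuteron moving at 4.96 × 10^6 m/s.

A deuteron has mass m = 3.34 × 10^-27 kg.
4.00 × 10^-14 m

Using the de Broglie relation λ = h/(mv):

λ = h/(mv)
λ = (6.626 × 10^-34 J·s) / (3.34 × 10^-27 kg × 4.96 × 10^6 m/s)
λ = 4.00 × 10^-14 m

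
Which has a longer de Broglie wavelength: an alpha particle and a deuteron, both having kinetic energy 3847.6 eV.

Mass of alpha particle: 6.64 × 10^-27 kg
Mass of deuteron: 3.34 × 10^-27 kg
The deuteron has the longer wavelength.

Using λ = h/√(2mKE):

For alpha particle: λ₁ = h/√(2m₁KE) = 2.32 × 10^-13 m
For deuteron: λ₂ = h/√(2m₂KE) = 3.27 × 10^-13 m

Since λ ∝ 1/√m at constant kinetic energy, the lighter particle has the longer wavelength.

The deuteron has the longer de Broglie wavelength.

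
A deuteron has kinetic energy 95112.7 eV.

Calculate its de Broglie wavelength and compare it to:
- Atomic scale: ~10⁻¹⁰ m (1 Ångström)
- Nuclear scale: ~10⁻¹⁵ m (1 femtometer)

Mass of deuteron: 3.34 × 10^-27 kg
λ = 6.57 × 10^-14 m, which is between nuclear and atomic scales.

Using λ = h/√(2mKE):

KE = 95112.7 eV = 1.524 × 10^-14 J

λ = h/√(2mKE)
λ = (6.626 × 10^-34 J·s) / √(2 × 3.34 × 10^-27 kg × 1.524 × 10^-14 J)
λ = 6.57 × 10^-14 m

Comparison:
- Atomic scale (10⁻¹⁰ m): λ is 0.00066× this size
- Nuclear scale (10⁻¹⁵ m): λ is 66× this size

The wavelength is between nuclear and atomic scales.

This wavelength is appropriate for probing atomic structure but too large for nuclear physics experiments.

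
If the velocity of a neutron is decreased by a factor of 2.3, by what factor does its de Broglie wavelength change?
The wavelength increases by a factor of 2.3.

From λ = h/(mv), the wavelength is inversely proportional to velocity:

λ ∝ 1/v

If v → v/2.3, then λ → 2.3λ

When velocity is decreased by a factor of 2.3, the wavelength increases by a factor of 2.3.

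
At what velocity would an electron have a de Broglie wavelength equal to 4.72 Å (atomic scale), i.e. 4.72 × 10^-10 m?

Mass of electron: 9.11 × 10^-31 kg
1.54 × 10^6 m/s

From λ = h/(mv), solve for v:

v = h/(mλ)
v = (6.626 × 10^-34 J·s) / (9.11 × 10^-31 kg × 4.72 × 10^-10 m)
v = 1.54 × 10^6 m/s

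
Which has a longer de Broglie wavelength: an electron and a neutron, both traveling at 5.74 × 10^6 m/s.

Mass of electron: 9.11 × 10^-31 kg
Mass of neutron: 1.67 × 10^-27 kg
The electron has the longer wavelength.

Using λ = h/(mv), since both particles have the same velocity, the wavelength depends only on mass.

For electron: λ₁ = h/(m₁v) = 1.27 × 10^-10 m
For neutron: λ₂ = h/(m₂v) = 6.91 × 10^-14 m

Since λ ∝ 1/m at constant velocity, the lighter particle has the longer wavelength.

The electron has the longer de Broglie wavelength.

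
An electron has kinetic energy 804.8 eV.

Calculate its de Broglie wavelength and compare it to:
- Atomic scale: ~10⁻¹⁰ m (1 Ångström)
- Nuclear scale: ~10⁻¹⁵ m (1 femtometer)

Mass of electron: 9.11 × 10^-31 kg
λ = 4.32 × 10^-11 m, which is between nuclear and atomic scales.

Using λ = h/√(2mKE):

KE = 804.8 eV = 1.289 × 10^-16 J

λ = h/√(2mKE)
λ = (6.626 × 10^-34 J·s) / √(2 × 9.11 × 10^-31 kg × 1.289 × 10^-16 J)
λ = 4.32 × 10^-11 m

Comparison:
- Atomic scale (10⁻¹⁰ m): λ is 0.43× this size
- Nuclear scale (10⁻¹⁵ m): λ is 4.3e+04× this size

The wavelength is between nuclear and atomic scales.

This wavelength is appropriate for probing atomic structure but too large for nuclear physics experiments.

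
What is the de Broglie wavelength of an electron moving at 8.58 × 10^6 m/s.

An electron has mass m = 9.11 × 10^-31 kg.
8.48 × 10^-11 m

Using the de Broglie relation λ = h/(mv):

λ = h/(mv)
λ = (6.626 × 10^-34 J·s) / (9.11 × 10^-31 kg × 8.58 × 10^6 m/s)
λ = 8.48 × 10^-11 m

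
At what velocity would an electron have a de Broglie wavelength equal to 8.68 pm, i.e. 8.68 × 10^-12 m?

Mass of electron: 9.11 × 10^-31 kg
8.38 × 10^7 m/s

From λ = h/(mv), solve for v:

v = h/(mλ)
v = (6.626 × 10^-34 J·s) / (9.11 × 10^-31 kg × 8.68 × 10^-12 m)
v = 8.38 × 10^7 m/s

Note: This velocity is 28.0% of the speed of light, so relativistic corrections would be needed for a more accurate calculation.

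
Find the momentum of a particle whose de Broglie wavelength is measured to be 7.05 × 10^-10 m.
9.40 × 10^-25 kg·m/s

From the de Broglie relation λ = h/p, we solve for p:

p = h/λ
p = (6.626 × 10^-34 J·s) / (7.05 × 10^-10 m)
p = 9.40 × 10^-25 kg·m/s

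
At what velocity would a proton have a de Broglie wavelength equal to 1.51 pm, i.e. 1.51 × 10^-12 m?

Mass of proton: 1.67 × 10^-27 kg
2.63 × 10^5 m/s

From λ = h/(mv), solve for v:

v = h/(mλ)
v = (6.626 × 10^-34 J·s) / (1.67 × 10^-27 kg × 1.51 × 10^-12 m)
v = 2.63 × 10^5 m/s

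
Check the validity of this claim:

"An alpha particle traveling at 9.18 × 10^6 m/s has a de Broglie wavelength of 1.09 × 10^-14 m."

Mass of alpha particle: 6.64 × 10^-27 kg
True

The claim is correct.

Using λ = h/(mv):
λ = (6.626 × 10^-34 J·s) / (6.64 × 10^-27 kg × 9.18 × 10^6 m/s)
λ = 1.09 × 10^-14 m

This matches the claimed value.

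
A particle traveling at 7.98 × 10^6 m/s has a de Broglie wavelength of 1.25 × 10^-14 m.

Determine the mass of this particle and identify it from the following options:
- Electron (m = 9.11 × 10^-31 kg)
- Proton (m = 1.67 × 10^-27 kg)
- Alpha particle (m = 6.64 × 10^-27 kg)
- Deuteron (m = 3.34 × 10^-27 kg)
The particle is an alpha particle.

From λ = h/(mv), solve for mass:

m = h/(λv)
m = (6.626 × 10^-34 J·s) / (1.25 × 10^-14 m × 7.98 × 10^6 m/s)
m = 6.64 × 10^-27 kg

Comparing with the listed masses, this is closest to an alpha particle.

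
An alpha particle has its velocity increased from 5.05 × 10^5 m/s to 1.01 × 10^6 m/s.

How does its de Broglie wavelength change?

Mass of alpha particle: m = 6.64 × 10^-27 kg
The wavelength decreases by a factor of 2.

Using λ = h/(mv):

Initial wavelength: λ₁ = h/(mv₁) = 1.98 × 10^-13 m
Final wavelength: λ₂ = h/(mv₂) = 9.88 × 10^-14 m

Since λ ∝ 1/v, when velocity increases by a factor of 2, the wavelength decreases by a factor of 2.

λ₂/λ₁ = v₁/v₂ = 1/2

The wavelength decreases by a factor of 2.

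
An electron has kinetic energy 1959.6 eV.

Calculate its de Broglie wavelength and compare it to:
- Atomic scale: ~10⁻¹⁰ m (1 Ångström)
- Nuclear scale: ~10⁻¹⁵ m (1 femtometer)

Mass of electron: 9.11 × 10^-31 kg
λ = 2.77 × 10^-11 m, which is between nuclear and atomic scales.

Using λ = h/√(2mKE):

KE = 1959.6 eV = 3.140 × 10^-16 J

λ = h/√(2mKE)
λ = (6.626 × 10^-34 J·s) / √(2 × 9.11 × 10^-31 kg × 3.140 × 10^-16 J)
λ = 2.77 × 10^-11 m

Comparison:
- Atomic scale (10⁻¹⁰ m): λ is 0.28× this size
- Nuclear scale (10⁻¹⁵ m): λ is 2.8e+04× this size

The wavelength is between nuclear and atomic scales.

This wavelength is appropriate for probing atomic structure but too large for nuclear physics experiments.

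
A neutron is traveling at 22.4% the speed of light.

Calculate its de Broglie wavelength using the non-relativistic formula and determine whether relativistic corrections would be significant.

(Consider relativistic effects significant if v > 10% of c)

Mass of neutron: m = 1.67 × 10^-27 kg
Yes, relativistic corrections are needed.

Using the non-relativistic de Broglie formula λ = h/(mv):

v = 22.4% × c = 6.715 × 10^7 m/s

λ = h/(mv)
λ = (6.626 × 10^-34 J·s) / (1.67 × 10^-27 kg × 6.715 × 10^7 m/s)
λ = 5.91 × 10^-15 m

Since v = 22.4% of c > 10% of c, relativistic corrections ARE significant and the actual wavelength would differ from this non-relativistic estimate.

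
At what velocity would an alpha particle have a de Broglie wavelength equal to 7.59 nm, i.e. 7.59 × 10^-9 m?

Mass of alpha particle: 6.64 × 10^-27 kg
1.31 × 10^1 m/s

From λ = h/(mv), solve for v:

v = h/(mλ)
v = (6.626 × 10^-34 J·s) / (6.64 × 10^-27 kg × 7.59 × 10^-9 m)
v = 1.31 × 10^1 m/s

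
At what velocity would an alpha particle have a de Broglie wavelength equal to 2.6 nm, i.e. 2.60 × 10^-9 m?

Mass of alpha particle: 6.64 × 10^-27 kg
3.84 × 10^1 m/s

From λ = h/(mv), solve for v:

v = h/(mλ)
v = (6.626 × 10^-34 J·s) / (6.64 × 10^-27 kg × 2.60 × 10^-9 m)
v = 3.84 × 10^1 m/s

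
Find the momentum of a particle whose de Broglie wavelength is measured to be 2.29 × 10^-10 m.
2.89 × 10^-24 kg·m/s

From the de Broglie relation λ = h/p, we solve for p:

p = h/λ
p = (6.626 × 10^-34 J·s) / (2.29 × 10^-10 m)
p = 2.89 × 10^-24 kg·m/s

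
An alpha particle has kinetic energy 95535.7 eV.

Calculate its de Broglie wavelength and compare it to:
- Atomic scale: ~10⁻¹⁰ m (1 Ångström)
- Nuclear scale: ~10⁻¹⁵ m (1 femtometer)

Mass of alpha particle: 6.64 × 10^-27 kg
λ = 4.65 × 10^-14 m, which is between nuclear and atomic scales.

Using λ = h/√(2mKE):

KE = 95535.7 eV = 1.531 × 10^-14 J

λ = h/√(2mKE)
λ = (6.626 × 10^-34 J·s) / √(2 × 6.64 × 10^-27 kg × 1.531 × 10^-14 J)
λ = 4.65 × 10^-14 m

Comparison:
- Atomic scale (10⁻¹⁰ m): λ is 0.00046× this size
- Nuclear scale (10⁻¹⁵ m): λ is 46× this size

The wavelength is between nuclear and atomic scales.

This wavelength is appropriate for probing atomic structure but too large for nuclear physics experiments.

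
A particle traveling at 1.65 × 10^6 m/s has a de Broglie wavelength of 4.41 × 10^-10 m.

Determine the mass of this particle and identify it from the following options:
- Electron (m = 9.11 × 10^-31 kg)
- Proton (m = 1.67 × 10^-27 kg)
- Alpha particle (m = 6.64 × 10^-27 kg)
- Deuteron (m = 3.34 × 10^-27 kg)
The particle is an electron.

From λ = h/(mv), solve for mass:

m = h/(λv)
m = (6.626 × 10^-34 J·s) / (4.41 × 10^-10 m × 1.65 × 10^6 m/s)
m = 9.11 × 10^-31 kg

Comparing with the listed masses, this is closest to an electron.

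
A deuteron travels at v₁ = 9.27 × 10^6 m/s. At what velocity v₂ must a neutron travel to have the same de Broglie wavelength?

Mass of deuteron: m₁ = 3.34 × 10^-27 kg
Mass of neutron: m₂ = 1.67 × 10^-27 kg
v₂ = 1.85 × 10^7 m/s

For equal de Broglie wavelengths: λ₁ = λ₂

h/(m₁v₁) = h/(m₂v₂)
m₁v₁ = m₂v₂
v₂ = v₁ · (m₁/m₂)

v₂ = 9.27 × 10^6 m/s × (3.34 × 10^-27 kg / 1.67 × 10^-27 kg)
v₂ = 1.85 × 10^7 m/s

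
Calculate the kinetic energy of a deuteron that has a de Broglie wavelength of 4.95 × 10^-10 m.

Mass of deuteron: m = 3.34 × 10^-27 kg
2.68 × 10^-22 J (or 1.67 × 10^-3 eV)

From λ = h/√(2mKE), we solve for KE:

λ² = h²/(2mKE)
KE = h²/(2mλ²)
KE = (6.626 × 10^-34 J·s)² / (2 × 3.34 × 10^-27 kg × (4.95 × 10^-10 m)²)
KE = 2.68 × 10^-22 J
KE = 1.67 × 10^-3 eV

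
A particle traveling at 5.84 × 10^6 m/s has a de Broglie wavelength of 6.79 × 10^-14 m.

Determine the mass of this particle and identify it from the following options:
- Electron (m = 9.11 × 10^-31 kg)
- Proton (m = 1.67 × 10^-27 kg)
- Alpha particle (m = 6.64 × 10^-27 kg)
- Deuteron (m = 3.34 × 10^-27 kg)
The particle is a proton.

From λ = h/(mv), solve for mass:

m = h/(λv)
m = (6.626 × 10^-34 J·s) / (6.79 × 10^-14 m × 5.84 × 10^6 m/s)
m = 1.67 × 10^-27 kg

Comparing with the listed masses, this is closest to a proton.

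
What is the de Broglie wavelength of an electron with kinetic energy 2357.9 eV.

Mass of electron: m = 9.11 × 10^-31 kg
2.53 × 10^-11 m

Using λ = h/√(2mKE):

First convert KE to Joules: KE = 2357.9 eV = 3.778 × 10^-16 J

λ = h/√(2mKE)
λ = (6.626 × 10^-34 J·s) / √(2 × 9.11 × 10^-31 kg × 3.778 × 10^-16 J)
λ = 2.53 × 10^-11 m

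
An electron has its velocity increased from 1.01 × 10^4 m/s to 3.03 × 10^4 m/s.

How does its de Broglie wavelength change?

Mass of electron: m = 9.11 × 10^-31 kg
The wavelength decreases by a factor of 3.

Using λ = h/(mv):

Initial wavelength: λ₁ = h/(mv₁) = 7.20 × 10^-8 m
Final wavelength: λ₂ = h/(mv₂) = 2.40 × 10^-8 m

Since λ ∝ 1/v, when velocity increases by a factor of 3, the wavelength decreases by a factor of 3.

λ₂/λ₁ = v₁/v₂ = 1/3

The wavelength decreases by a factor of 3.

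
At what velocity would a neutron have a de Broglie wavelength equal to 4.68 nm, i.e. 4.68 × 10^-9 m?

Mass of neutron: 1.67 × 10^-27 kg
8.48 × 10^1 m/s

From λ = h/(mv), solve for v:

v = h/(mλ)
v = (6.626 × 10^-34 J·s) / (1.67 × 10^-27 kg × 4.68 × 10^-9 m)
v = 8.48 × 10^1 m/s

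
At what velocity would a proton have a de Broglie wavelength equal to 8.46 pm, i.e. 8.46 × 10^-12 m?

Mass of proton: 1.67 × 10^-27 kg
4.69 × 10^4 m/s

From λ = h/(mv), solve for v:

v = h/(mλ)
v = (6.626 × 10^-34 J·s) / (1.67 × 10^-27 kg × 8.46 × 10^-12 m)
v = 4.69 × 10^4 m/s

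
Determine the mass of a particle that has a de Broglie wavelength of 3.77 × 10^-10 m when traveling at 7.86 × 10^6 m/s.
2.24 × 10^-31 kg

From the de Broglie relation λ = h/(mv), we solve for m:

m = h/(λv)
m = (6.626 × 10^-34 J·s) / (3.77 × 10^-10 m × 7.86 × 10^6 m/s)
m = 2.24 × 10^-31 kg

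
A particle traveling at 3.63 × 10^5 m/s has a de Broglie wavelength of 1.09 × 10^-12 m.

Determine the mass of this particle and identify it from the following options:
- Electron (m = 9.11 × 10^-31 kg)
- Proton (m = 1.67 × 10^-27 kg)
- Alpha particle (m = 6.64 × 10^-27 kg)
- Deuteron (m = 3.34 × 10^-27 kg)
The particle is a proton.

From λ = h/(mv), solve for mass:

m = h/(λv)
m = (6.626 × 10^-34 J·s) / (1.09 × 10^-12 m × 3.63 × 10^5 m/s)
m = 1.67 × 10^-27 kg

Comparing with the listed masses, this is closest to a proton.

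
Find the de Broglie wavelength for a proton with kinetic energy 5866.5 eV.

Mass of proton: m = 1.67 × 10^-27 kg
3.74 × 10^-13 m

Using λ = h/√(2mKE):

First convert KE to Joules: KE = 5866.5 eV = 9.399 × 10^-16 J

λ = h/√(2mKE)
λ = (6.626 × 10^-34 J·s) / √(2 × 1.67 × 10^-27 kg × 9.399 × 10^-16 J)
λ = 3.74 × 10^-13 m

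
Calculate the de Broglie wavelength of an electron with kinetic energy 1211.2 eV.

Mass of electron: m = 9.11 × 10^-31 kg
3.52 × 10^-11 m

Using λ = h/√(2mKE):

First convert KE to Joules: KE = 1211.2 eV = 1.941 × 10^-16 J

λ = h/√(2mKE)
λ = (6.626 × 10^-34 J·s) / √(2 × 9.11 × 10^-31 kg × 1.941 × 10^-16 J)
λ = 3.52 × 10^-11 m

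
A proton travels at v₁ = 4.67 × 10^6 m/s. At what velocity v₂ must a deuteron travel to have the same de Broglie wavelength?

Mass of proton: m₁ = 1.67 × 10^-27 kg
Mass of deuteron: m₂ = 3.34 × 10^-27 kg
v₂ = 2.34 × 10^6 m/s

For equal de Broglie wavelengths: λ₁ = λ₂

h/(m₁v₁) = h/(m₂v₂)
m₁v₁ = m₂v₂
v₂ = v₁ · (m₁/m₂)

v₂ = 4.67 × 10^6 m/s × (1.67 × 10^-27 kg / 3.34 × 10^-27 kg)
v₂ = 2.34 × 10^6 m/s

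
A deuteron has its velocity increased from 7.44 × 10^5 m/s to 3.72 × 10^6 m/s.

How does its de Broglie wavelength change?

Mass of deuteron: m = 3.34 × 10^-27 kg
The wavelength decreases by a factor of 5.

Using λ = h/(mv):

Initial wavelength: λ₁ = h/(mv₁) = 2.67 × 10^-13 m
Final wavelength: λ₂ = h/(mv₂) = 5.33 × 10^-14 m

Since λ ∝ 1/v, when velocity increases by a factor of 5, the wavelength decreases by a factor of 5.

λ₂/λ₁ = v₁/v₂ = 1/5

The wavelength decreases by a factor of 5.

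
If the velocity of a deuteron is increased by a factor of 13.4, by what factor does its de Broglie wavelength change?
The wavelength decreases by a factor of 13.4.

From λ = h/(mv), the wavelength is inversely proportional to velocity:

λ ∝ 1/v

If v → 13.4v, then λ → λ/13.4

When velocity is increased by a factor of 13.4, the wavelength decreases by a factor of 13.4.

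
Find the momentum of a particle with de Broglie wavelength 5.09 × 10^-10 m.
1.30 × 10^-24 kg·m/s

From the de Broglie relation λ = h/p, we solve for p:

p = h/λ
p = (6.626 × 10^-34 J·s) / (5.09 × 10^-10 m)
p = 1.30 × 10^-24 kg·m/s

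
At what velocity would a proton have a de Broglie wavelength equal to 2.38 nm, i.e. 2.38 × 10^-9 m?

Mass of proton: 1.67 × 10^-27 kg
1.67 × 10^2 m/s

From λ = h/(mv), solve for v:

v = h/(mλ)
v = (6.626 × 10^-34 J·s) / (1.67 × 10^-27 kg × 2.38 × 10^-9 m)
v = 1.67 × 10^2 m/s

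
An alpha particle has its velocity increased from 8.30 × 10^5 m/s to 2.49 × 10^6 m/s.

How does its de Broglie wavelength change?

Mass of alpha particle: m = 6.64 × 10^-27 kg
The wavelength decreases by a factor of 3.

Using λ = h/(mv):

Initial wavelength: λ₁ = h/(mv₁) = 1.20 × 10^-13 m
Final wavelength: λ₂ = h/(mv₂) = 4.01 × 10^-14 m

Since λ ∝ 1/v, when velocity increases by a factor of 3, the wavelength decreases by a factor of 3.

λ₂/λ₁ = v₁/v₂ = 1/3

The wavelength decreases by a factor of 3.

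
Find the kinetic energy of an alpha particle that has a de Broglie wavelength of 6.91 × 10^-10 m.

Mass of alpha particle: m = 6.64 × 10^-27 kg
6.92 × 10^-23 J (or 4.32 × 10^-4 eV)

From λ = h/√(2mKE), we solve for KE:

λ² = h²/(2mKE)
KE = h²/(2mλ²)
KE = (6.626 × 10^-34 J·s)² / (2 × 6.64 × 10^-27 kg × (6.91 × 10^-10 m)²)
KE = 6.92 × 10^-23 J
KE = 4.32 × 10^-4 eV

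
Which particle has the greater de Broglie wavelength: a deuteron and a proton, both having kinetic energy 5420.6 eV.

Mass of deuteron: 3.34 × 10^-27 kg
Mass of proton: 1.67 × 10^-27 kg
The proton has the longer wavelength.

Using λ = h/√(2mKE):

For deuteron: λ₁ = h/√(2m₁KE) = 2.75 × 10^-13 m
For proton: λ₂ = h/√(2m₂KE) = 3.89 × 10^-13 m

Since λ ∝ 1/√m at constant kinetic energy, the lighter particle has the longer wavelength.

The proton has the longer de Broglie wavelength.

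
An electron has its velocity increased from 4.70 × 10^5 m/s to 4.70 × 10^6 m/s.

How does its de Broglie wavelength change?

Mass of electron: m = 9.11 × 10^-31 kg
The wavelength decreases by a factor of 10.

Using λ = h/(mv):

Initial wavelength: λ₁ = h/(mv₁) = 1.55 × 10^-9 m
Final wavelength: λ₂ = h/(mv₂) = 1.55 × 10^-10 m

Since λ ∝ 1/v, when velocity increases by a factor of 10, the wavelength decreases by a factor of 10.

λ₂/λ₁ = v₁/v₂ = 1/10

The wavelength decreases by a factor of 10.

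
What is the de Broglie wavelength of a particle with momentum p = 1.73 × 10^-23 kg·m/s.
3.83 × 10^-11 m

Using the de Broglie relation λ = h/p:

λ = h/p
λ = (6.626 × 10^-34 J·s) / (1.73 × 10^-23 kg·m/s)
λ = 3.83 × 10^-11 m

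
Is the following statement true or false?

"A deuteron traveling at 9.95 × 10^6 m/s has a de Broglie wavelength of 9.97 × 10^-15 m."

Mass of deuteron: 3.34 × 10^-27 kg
False

The claim is incorrect.

Using λ = h/(mv):
λ = (6.626 × 10^-34 J·s) / (3.34 × 10^-27 kg × 9.95 × 10^6 m/s)
λ = 1.99 × 10^-14 m

The actual wavelength differs from the claimed 9.97 × 10^-15 m.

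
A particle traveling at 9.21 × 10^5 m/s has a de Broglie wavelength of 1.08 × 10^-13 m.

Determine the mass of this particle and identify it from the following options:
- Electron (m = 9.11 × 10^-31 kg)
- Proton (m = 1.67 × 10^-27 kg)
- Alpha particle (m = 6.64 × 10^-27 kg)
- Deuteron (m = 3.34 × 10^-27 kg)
The particle is an alpha particle.

From λ = h/(mv), solve for mass:

m = h/(λv)
m = (6.626 × 10^-34 J·s) / (1.08 × 10^-13 m × 9.21 × 10^5 m/s)
m = 6.66 × 10^-27 kg

Comparing with the listed masses, this is closest to an alpha particle.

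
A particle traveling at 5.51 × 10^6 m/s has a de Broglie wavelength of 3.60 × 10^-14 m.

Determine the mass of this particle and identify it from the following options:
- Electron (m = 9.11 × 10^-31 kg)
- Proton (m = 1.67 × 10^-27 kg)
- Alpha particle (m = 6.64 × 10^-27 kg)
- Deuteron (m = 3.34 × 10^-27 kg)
The particle is a deuteron.

From λ = h/(mv), solve for mass:

m = h/(λv)
m = (6.626 × 10^-34 J·s) / (3.60 × 10^-14 m × 5.51 × 10^6 m/s)
m = 3.34 × 10^-27 kg

Comparing with the listed masses, this is closest to a deuteron.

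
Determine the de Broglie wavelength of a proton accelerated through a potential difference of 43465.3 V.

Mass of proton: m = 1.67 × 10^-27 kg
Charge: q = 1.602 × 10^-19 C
1.37 × 10^-13 m

When a particle is accelerated through voltage V, it gains kinetic energy KE = qV.

The de Broglie wavelength is then λ = h/√(2mqV):

λ = h/√(2mqV)
λ = (6.626 × 10^-34 J·s) / √(2 × 1.67 × 10^-27 kg × 1.602 × 10^-19 C × 43465.3 V)
λ = 1.37 × 10^-13 m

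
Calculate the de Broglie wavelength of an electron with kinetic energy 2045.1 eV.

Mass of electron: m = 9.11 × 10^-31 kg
2.71 × 10^-11 m

Using λ = h/√(2mKE):

First convert KE to Joules: KE = 2045.1 eV = 3.277 × 10^-16 J

λ = h/√(2mKE)
λ = (6.626 × 10^-34 J·s) / √(2 × 9.11 × 10^-31 kg × 3.277 × 10^-16 J)
λ = 2.71 × 10^-11 m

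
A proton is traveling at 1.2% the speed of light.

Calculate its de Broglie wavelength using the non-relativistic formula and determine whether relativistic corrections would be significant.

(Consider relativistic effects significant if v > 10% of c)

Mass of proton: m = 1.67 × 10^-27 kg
No, relativistic corrections are not needed.

Using the non-relativistic de Broglie formula λ = h/(mv):

v = 1.2% × c = 3.598 × 10^6 m/s

λ = h/(mv)
λ = (6.626 × 10^-34 J·s) / (1.67 × 10^-27 kg × 3.598 × 10^6 m/s)
λ = 1.10 × 10^-13 m

Since v = 1.2% of c < 10% of c, relativistic corrections are NOT significant and this non-relativistic result is a good approximation.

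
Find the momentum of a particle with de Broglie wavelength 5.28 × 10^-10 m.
1.25 × 10^-24 kg·m/s

From the de Broglie relation λ = h/p, we solve for p:

p = h/λ
p = (6.626 × 10^-34 J·s) / (5.28 × 10^-10 m)
p = 1.25 × 10^-24 kg·m/s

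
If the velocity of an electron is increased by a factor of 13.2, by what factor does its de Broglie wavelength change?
The wavelength decreases by a factor of 13.2.

From λ = h/(mv), the wavelength is inversely proportional to velocity:

λ ∝ 1/v

If v → 13.2v, then λ → λ/13.2

When velocity is increased by a factor of 13.2, the wavelength decreases by a factor of 13.2.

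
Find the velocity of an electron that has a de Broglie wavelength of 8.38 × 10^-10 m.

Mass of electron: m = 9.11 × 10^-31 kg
8.68 × 10^5 m/s

From the de Broglie relation λ = h/(mv), we solve for v:

v = h/(mλ)
v = (6.626 × 10^-34 J·s) / (9.11 × 10^-31 kg × 8.38 × 10^-10 m)
v = 8.68 × 10^5 m/s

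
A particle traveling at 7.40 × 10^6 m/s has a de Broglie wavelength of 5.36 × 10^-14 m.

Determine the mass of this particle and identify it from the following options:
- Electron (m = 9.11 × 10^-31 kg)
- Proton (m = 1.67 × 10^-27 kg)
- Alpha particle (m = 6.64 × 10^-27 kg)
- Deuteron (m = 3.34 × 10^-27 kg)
The particle is a proton.

From λ = h/(mv), solve for mass:

m = h/(λv)
m = (6.626 × 10^-34 J·s) / (5.36 × 10^-14 m × 7.40 × 10^6 m/s)
m = 1.67 × 10^-27 kg

Comparing with the listed masses, this is closest to a proton.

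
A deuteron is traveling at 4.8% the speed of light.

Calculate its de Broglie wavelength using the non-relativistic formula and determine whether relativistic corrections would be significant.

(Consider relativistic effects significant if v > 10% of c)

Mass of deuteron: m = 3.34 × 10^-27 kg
No, relativistic corrections are not needed.

Using the non-relativistic de Broglie formula λ = h/(mv):

v = 4.8% × c = 1.439 × 10^7 m/s

λ = h/(mv)
λ = (6.626 × 10^-34 J·s) / (3.34 × 10^-27 kg × 1.439 × 10^7 m/s)
λ = 1.38 × 10^-14 m

Since v = 4.8% of c < 10% of c, relativistic corrections are NOT significant and this non-relativistic result is a good approximation.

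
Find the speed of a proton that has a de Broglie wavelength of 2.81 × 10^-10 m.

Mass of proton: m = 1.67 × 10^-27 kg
1.41 × 10^3 m/s

From the de Broglie relation λ = h/(mv), we solve for v:

v = h/(mλ)
v = (6.626 × 10^-34 J·s) / (1.67 × 10^-27 kg × 2.81 × 10^-10 m)
v = 1.41 × 10^3 m/s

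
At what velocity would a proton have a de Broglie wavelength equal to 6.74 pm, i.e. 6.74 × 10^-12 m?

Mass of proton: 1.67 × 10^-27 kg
5.89 × 10^4 m/s

From λ = h/(mv), solve for v:

v = h/(mλ)
v = (6.626 × 10^-34 J·s) / (1.67 × 10^-27 kg × 6.74 × 10^-12 m)
v = 5.89 × 10^4 m/s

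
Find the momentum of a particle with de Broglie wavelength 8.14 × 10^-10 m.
8.14 × 10^-25 kg·m/s

From the de Broglie relation λ = h/p, we solve for p:

p = h/λ
p = (6.626 × 10^-34 J·s) / (8.14 × 10^-10 m)
p = 8.14 × 10^-25 kg·m/s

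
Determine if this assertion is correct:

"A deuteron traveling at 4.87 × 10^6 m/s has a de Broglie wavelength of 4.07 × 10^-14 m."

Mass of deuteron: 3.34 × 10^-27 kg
True

The claim is correct.

Using λ = h/(mv):
λ = (6.626 × 10^-34 J·s) / (3.34 × 10^-27 kg × 4.87 × 10^6 m/s)
λ = 4.07 × 10^-14 m

This matches the claimed value.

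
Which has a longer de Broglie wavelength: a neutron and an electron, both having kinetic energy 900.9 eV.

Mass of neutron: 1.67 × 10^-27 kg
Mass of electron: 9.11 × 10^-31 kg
The electron has the longer wavelength.

Using λ = h/√(2mKE):

For neutron: λ₁ = h/√(2m₁KE) = 9.54 × 10^-13 m
For electron: λ₂ = h/√(2m₂KE) = 4.09 × 10^-11 m

Since λ ∝ 1/√m at constant kinetic energy, the lighter particle has the longer wavelength.

The electron has the longer de Broglie wavelength.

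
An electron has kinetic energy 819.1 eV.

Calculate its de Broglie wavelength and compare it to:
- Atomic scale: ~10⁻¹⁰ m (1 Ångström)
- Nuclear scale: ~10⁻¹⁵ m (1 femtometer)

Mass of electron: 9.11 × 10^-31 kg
λ = 4.29 × 10^-11 m, which is between nuclear and atomic scales.

Using λ = h/√(2mKE):

KE = 819.1 eV = 1.312 × 10^-16 J

λ = h/√(2mKE)
λ = (6.626 × 10^-34 J·s) / √(2 × 9.11 × 10^-31 kg × 1.312 × 10^-16 J)
λ = 4.29 × 10^-11 m

Comparison:
- Atomic scale (10⁻¹⁰ m): λ is 0.43× this size
- Nuclear scale (10⁻¹⁵ m): λ is 4.3e+04× this size

The wavelength is between nuclear and atomic scales.

This wavelength is appropriate for probing atomic structure but too large for nuclear physics experiments.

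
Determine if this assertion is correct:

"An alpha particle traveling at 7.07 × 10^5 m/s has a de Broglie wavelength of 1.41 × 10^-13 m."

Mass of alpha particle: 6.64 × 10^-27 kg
True

The claim is correct.

Using λ = h/(mv):
λ = (6.626 × 10^-34 J·s) / (6.64 × 10^-27 kg × 7.07 × 10^5 m/s)
λ = 1.41 × 10^-13 m

This matches the claimed value.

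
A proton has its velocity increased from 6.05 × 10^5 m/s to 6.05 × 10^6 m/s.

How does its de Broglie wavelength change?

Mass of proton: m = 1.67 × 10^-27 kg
The wavelength decreases by a factor of 10.

Using λ = h/(mv):

Initial wavelength: λ₁ = h/(mv₁) = 6.56 × 10^-13 m
Final wavelength: λ₂ = h/(mv₂) = 6.56 × 10^-14 m

Since λ ∝ 1/v, when velocity increases by a factor of 10, the wavelength decreases by a factor of 10.

λ₂/λ₁ = v₁/v₂ = 1/10

The wavelength decreases by a factor of 10.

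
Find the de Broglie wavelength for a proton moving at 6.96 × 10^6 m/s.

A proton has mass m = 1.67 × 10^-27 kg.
5.70 × 10^-14 m

Using the de Broglie relation λ = h/(mv):

λ = h/(mv)
λ = (6.626 × 10^-34 J·s) / (1.67 × 10^-27 kg × 6.96 × 10^6 m/s)
λ = 5.70 × 10^-14 m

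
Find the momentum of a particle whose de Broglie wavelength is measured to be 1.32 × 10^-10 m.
5.02 × 10^-24 kg·m/s

From the de Broglie relation λ = h/p, we solve for p:

p = h/λ
p = (6.626 × 10^-34 J·s) / (1.32 × 10^-10 m)
p = 5.02 × 10^-24 kg·m/s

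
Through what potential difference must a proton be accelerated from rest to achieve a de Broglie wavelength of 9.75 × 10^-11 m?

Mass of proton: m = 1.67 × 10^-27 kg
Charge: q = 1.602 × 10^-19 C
8.63 × 10^-2 V

From λ = h/√(2mqV), we solve for V:

λ² = h²/(2mqV)
V = h²/(2mqλ²)
V = (6.626 × 10^-34 J·s)² / (2 × 1.67 × 10^-27 kg × 1.602 × 10^-19 C × (9.75 × 10^-11 m)²)
V = 8.63 × 10^-2 V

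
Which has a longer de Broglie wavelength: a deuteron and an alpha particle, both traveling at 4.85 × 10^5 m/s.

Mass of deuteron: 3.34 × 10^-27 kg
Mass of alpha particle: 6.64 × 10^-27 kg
The deuteron has the longer wavelength.

Using λ = h/(mv), since both particles have the same velocity, the wavelength depends only on mass.

For deuteron: λ₁ = h/(m₁v) = 4.09 × 10^-13 m
For alpha particle: λ₂ = h/(m₂v) = 2.06 × 10^-13 m

Since λ ∝ 1/m at constant velocity, the lighter particle has the longer wavelength.

The deuteron has the longer de Broglie wavelength.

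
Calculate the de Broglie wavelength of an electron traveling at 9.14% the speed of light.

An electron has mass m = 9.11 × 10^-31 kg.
2.65 × 10^-11 m

Using the de Broglie relation λ = h/(mv):

v = 9.14% × c = 2.740 × 10^7 m/s

λ = h/(mv)
λ = (6.626 × 10^-34 J·s) / (9.11 × 10^-31 kg × 2.740 × 10^7 m/s)
λ = 2.65 × 10^-11 m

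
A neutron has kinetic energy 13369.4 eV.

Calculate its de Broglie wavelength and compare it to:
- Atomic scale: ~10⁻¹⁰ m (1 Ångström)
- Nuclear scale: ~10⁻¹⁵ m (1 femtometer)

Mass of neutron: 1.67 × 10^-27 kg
λ = 2.48 × 10^-13 m, which is between nuclear and atomic scales.

Using λ = h/√(2mKE):

KE = 13369.4 eV = 2.142 × 10^-15 J

λ = h/√(2mKE)
λ = (6.626 × 10^-34 J·s) / √(2 × 1.67 × 10^-27 kg × 2.142 × 10^-15 J)
λ = 2.48 × 10^-13 m

Comparison:
- Atomic scale (10⁻¹⁰ m): λ is 0.0025× this size
- Nuclear scale (10⁻¹⁵ m): λ is 2.5e+02× this size

The wavelength is between nuclear and atomic scales.

This wavelength is appropriate for probing atomic structure but too large for nuclear physics experiments.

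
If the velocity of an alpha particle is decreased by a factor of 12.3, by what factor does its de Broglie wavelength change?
The wavelength increases by a factor of 12.3.

From λ = h/(mv), the wavelength is inversely proportional to velocity:

λ ∝ 1/v

If v → v/12.3, then λ → 12.3λ

When velocity is decreased by a factor of 12.3, the wavelength increases by a factor of 12.3.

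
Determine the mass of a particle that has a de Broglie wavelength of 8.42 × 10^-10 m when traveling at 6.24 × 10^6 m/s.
1.26 × 10^-31 kg

From the de Broglie relation λ = h/(mv), we solve for m:

m = h/(λv)
m = (6.626 × 10^-34 J·s) / (8.42 × 10^-10 m × 6.24 × 10^6 m/s)
m = 1.26 × 10^-31 kg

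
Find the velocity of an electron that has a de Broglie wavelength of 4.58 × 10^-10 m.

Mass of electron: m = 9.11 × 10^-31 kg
1.59 × 10^6 m/s

From the de Broglie relation λ = h/(mv), we solve for v:

v = h/(mλ)
v = (6.626 × 10^-34 J·s) / (9.11 × 10^-31 kg × 4.58 × 10^-10 m)
v = 1.59 × 10^6 m/s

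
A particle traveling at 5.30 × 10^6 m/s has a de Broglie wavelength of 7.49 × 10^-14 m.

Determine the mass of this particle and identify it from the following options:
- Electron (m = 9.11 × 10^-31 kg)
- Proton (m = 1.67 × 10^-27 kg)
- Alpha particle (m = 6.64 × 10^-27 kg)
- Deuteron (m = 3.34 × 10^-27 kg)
The particle is a proton.

From λ = h/(mv), solve for mass:

m = h/(λv)
m = (6.626 × 10^-34 J·s) / (7.49 × 10^-14 m × 5.30 × 10^6 m/s)
m = 1.67 × 10^-27 kg

Comparing with the listed masses, this is closest to a proton.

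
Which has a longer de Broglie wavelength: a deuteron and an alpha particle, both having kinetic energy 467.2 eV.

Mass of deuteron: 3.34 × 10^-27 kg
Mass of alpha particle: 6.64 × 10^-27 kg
The deuteron has the longer wavelength.

Using λ = h/√(2mKE):

For deuteron: λ₁ = h/√(2m₁KE) = 9.37 × 10^-13 m
For alpha particle: λ₂ = h/√(2m₂KE) = 6.65 × 10^-13 m

Since λ ∝ 1/√m at constant kinetic energy, the lighter particle has the longer wavelength.

The deuteron has the longer de Broglie wavelength.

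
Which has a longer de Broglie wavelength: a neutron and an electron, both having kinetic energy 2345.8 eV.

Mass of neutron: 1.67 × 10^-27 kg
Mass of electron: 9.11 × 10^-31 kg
The electron has the longer wavelength.

Using λ = h/√(2mKE):

For neutron: λ₁ = h/√(2m₁KE) = 5.91 × 10^-13 m
For electron: λ₂ = h/√(2m₂KE) = 2.53 × 10^-11 m

Since λ ∝ 1/√m at constant kinetic energy, the lighter particle has the longer wavelength.

The electron has the longer de Broglie wavelength.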